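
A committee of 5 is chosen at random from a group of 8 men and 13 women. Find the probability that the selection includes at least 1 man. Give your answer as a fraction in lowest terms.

Total selections: C(21,5) = 20349.
The complement is all 5 are women: C(13,5) = 1287.
Probability = 1 − 1287/20349 = 19062/20349 = 2118/2261.

2118/2261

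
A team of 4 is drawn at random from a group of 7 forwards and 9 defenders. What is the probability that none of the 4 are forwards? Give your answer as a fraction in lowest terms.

There are C(16,4) = 1820 possible selections.
Selections with no forwards (all defenders): C(9,4) = 126.
Probability = 126/1820 = 9/130.

9/130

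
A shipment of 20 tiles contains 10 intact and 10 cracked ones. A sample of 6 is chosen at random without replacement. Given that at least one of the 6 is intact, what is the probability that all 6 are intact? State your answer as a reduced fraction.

7/1285

Work in counts. Selections with at least one intact: C(20,6) − C(10,6) = 38760 − 210 = 38550.
Of those, selections where all 6 are intact: C(10,6) = 210.
Conditional probability = 210/38550 = 7/1285.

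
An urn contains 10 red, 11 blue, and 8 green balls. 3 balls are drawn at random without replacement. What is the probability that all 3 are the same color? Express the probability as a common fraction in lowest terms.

341/3654

There are C(29,3) = 3654 ways to draw 3 balls.
All same color: C(10,3) + C(11,3) + C(8,3) = 120 + 165 + 56 = 341.
Probability = 341/3654.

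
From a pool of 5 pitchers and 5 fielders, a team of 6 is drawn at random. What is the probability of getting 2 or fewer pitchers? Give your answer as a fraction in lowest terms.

There are C(10,6) = 210 ways to choose the 6.
Favorable selections (2 or fewer pitchers): C(5,1)·C(5,5) + C(5,2)·C(5,4) = 5 + 50 = 55.
Probability = 55/210 = 11/42.

11/42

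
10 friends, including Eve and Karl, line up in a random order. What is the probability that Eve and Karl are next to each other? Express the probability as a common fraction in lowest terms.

There are 10! = 3628800 arrangements.
Treat Eve and Karl as a block: 9! arrangements of the blocks × 2 orders within the block = 2·362880 = 725760.
Probability = 725760/3628800 = 1/5.

1/5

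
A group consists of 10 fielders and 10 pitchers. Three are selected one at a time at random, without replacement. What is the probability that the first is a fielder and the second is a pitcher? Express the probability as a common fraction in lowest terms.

Multiply the conditional probabilities at each draw: 10/20 · 10/19 = 100/380 = 5/19.

5/19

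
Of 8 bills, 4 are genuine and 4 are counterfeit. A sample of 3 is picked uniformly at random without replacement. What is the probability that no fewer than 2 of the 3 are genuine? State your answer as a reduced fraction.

There are C(8,3) = 56 ways to choose the 3.
Favorable selections (no fewer than 2 genuine): C(4,2)·C(4,1) + C(4,3)·C(4,0) = 24 + 4 = 28.
Probability = 28/56 = 1/2.

1/2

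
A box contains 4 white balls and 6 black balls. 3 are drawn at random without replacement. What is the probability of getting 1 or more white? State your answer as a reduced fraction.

5/6

Total selections: C(10,3) = 120.
The complement is all 3 are black: C(6,3) = 20.
Probability = 1 − 20/120 = 100/120 = 5/6.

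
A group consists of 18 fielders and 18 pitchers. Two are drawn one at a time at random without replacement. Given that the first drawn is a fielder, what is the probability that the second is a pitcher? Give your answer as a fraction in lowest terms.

After removing one fielder, 35 remain: 17 fielders and 18 pitchers.
So the probability the next is a pitcher is 18/35.

18/35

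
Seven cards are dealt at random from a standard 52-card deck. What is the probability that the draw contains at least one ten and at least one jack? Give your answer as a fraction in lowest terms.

3105873/16723070

There are C(52,7) = 133784560 possible draws.
By inclusion-exclusion on the complements, draws missing all tens or all jacks: C(48,7) + C(48,7) − C(44,7) = 73629072 + 73629072 − 38320568 = 108937576.
So draws with at least one of each: 133784560 − 108937576 = 24846984, probability 24846984/133784560 = 3105873/16723070.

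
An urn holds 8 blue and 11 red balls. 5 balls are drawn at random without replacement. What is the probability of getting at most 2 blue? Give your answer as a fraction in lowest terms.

429/646

There are C(19,5) = 11628 ways to choose the 5.
Favorable selections (at most 2 blue): C(8,0)·C(11,5) + C(8,1)·C(11,4) + C(8,2)·C(11,3) = 462 + 2640 + 4620 = 7722.
Probability = 7722/11628 = 429/646.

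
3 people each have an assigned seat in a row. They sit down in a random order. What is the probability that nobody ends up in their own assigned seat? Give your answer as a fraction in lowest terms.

1/3

There are 3! = 6 seatings.
By inclusion-exclusion, seatings with no fixed points: C(3,0)·3! − C(3,1)·2! + C(3,2)·1! − C(3,3)·0! = 2.
Probability = 2/6 = 1/3.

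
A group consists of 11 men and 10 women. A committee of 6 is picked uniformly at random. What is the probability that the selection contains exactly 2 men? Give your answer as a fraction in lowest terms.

Total number of selections: C(21,6) = 54264.
Selections with exactly 2 men: choose 2 of the 11 men and 4 of the 10 women, C(11,2)·C(10,4) = 55·210 = 11550.
Probability = 11550/54264 = 275/1292.

275/1292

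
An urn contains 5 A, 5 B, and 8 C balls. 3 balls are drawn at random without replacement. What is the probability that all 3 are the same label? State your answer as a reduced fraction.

There are C(18,3) = 816 ways to draw 3 balls.
All same label: C(5,3) + C(5,3) + C(8,3) = 10 + 10 + 56 = 76.
Probability = 76/816 = 19/204.

19/204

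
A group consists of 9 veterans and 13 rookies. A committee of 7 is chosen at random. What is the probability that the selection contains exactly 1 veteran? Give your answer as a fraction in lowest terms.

117/1292

The sample space is all 7-subsets of the 22: C(22,7) = 170544.
Selections with exactly 1 veteran: choose 1 of the 9 veterans and 6 of the 13 rookies, C(9,1)·C(13,6) = 9·1716 = 15444.
Probability = 15444/170544 = 117/1292.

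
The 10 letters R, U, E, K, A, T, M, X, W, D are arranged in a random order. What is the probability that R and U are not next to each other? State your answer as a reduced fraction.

4/5

There are 10! = 3628800 arrangements.
Arrangements with R and U adjacent: 2·9! = 725760.
So not adjacent: 3628800 − 725760 = 2903040, probability 2903040/3628800 = 4/5.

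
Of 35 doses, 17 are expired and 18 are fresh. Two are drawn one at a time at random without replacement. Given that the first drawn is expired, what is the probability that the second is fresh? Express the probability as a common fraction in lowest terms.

9/17

After removing one expired, 34 remain: 16 expired and 18 fresh.
So the probability the next is fresh is 18/34 = 9/17.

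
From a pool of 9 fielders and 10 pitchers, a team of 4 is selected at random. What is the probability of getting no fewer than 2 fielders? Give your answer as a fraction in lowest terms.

431/646

Total selections: C(19,4) = 3876.
Favorable selections (no fewer than 2 fielders): C(9,2)·C(10,2) + C(9,3)·C(10,1) + C(9,4)·C(10,0) = 1620 + 840 + 126 = 2586.
Probability = 2586/3876 = 431/646.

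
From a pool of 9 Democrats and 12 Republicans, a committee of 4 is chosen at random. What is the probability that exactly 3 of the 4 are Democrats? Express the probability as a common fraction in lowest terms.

16/95

Total number of selections: C(21,4) = 5985.
Selections with exactly 3 Democrats: choose 3 of the 9 Democrats and 1 of the 12 Republicans, C(9,3)·C(12,1) = 84·12 = 1008.
Probability = 1008/5985 = 16/95.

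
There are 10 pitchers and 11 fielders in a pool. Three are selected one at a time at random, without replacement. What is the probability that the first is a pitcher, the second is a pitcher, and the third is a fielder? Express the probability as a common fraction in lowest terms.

33/266

Multiply the conditional probabilities at each draw: 10/21 · 9/20 · 11/19 = 990/7980 = 33/266.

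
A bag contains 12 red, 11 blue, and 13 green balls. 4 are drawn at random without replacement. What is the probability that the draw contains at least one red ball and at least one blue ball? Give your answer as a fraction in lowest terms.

472/765

There are C(36,4) = 58905 possible draws.
By inclusion-exclusion on the complements, draws missing all red or all blue: C(24,4) + C(25,4) − C(13,4) = 10626 + 12650 − 715 = 22561.
So draws with at least one of each: 58905 − 22561 = 36344, probability 36344/58905 = 472/765.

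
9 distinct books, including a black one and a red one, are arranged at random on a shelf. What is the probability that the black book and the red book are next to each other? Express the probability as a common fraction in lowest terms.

There are 9! = 362880 arrangements.
Treat the black book and the red book as a block: 8! arrangements of the blocks × 2 orders within the block = 2·40320 = 80640.
Probability = 80640/362880 = 2/9.

2/9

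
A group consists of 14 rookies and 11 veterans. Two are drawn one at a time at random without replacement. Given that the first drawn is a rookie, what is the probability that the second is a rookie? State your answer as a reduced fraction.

After removing one rookie, 24 remain: 13 rookies and 11 veterans.
So the probability the next is a rookie is 13/24.

13/24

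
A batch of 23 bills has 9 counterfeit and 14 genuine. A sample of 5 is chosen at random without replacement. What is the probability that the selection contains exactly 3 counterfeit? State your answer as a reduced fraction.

1092/4807

Total number of selections: C(23,5) = 33649.
Selections with exactly 3 counterfeit: choose 3 of the 9 counterfeit and 2 of the 14 genuine, C(9,3)·C(14,2) = 84·91 = 7644.
Probability = 7644/33649 = 1092/4807.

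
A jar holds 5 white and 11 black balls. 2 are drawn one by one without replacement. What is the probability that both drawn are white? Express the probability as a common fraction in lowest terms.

1/12

Multiply the conditional probabilities at each draw: 5/16 · 4/15 = 20/240 = 1/12.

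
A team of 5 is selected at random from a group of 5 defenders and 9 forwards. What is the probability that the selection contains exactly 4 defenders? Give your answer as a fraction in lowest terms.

45/2002

Total number of selections: C(14,5) = 2002.
Selections with exactly 4 defenders: choose 4 of the 5 defenders and 1 of the 9 forwards, C(5,4)·C(9,1) = 5·9 = 45.
Probability = 45/2002.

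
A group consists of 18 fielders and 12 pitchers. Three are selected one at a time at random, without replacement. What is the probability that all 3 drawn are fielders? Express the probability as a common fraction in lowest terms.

Multiply the conditional probabilities at each draw: 18/30 · 17/29 · 16/28 = 4896/24360 = 204/1015.

204/1015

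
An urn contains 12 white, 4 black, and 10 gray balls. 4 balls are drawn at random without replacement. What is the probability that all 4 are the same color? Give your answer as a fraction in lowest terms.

353/7475

There are C(26,4) = 14950 ways to draw 4 balls.
All same color: C(12,4) + C(4,4) + C(10,4) = 495 + 1 + 210 = 706.
Probability = 706/14950 = 353/7475.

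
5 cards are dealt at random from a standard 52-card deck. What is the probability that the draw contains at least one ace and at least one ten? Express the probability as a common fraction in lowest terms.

6509/64974

There are C(52,5) = 2598960 possible draws.
By inclusion-exclusion on the complements, draws missing all aces or all tens: C(48,5) + C(48,5) − C(44,5) = 1712304 + 1712304 − 1086008 = 2338600.
So draws with at least one of each: 2598960 − 2338600 = 260360, probability 260360/2598960 = 6509/64974.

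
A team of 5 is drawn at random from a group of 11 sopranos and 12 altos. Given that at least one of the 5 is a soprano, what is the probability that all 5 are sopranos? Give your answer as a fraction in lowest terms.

42/2987

Work in counts. Selections with at least one soprano: C(23,5) − C(12,5) = 33649 − 792 = 32857.
Of those, selections where all 5 are sopranos: C(11,5) = 462.
Conditional probability = 462/32857 = 42/2987.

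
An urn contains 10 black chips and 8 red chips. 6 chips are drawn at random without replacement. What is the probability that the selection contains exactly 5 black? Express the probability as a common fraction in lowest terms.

24/221

There are C(18,6) = 18564 ways to choose 6 from 18.
Selections with exactly 5 black: choose 5 of the 10 black and 1 of the 8 red, C(10,5)·C(8,1) = 252·8 = 2016.
Probability = 2016/18564 = 24/221.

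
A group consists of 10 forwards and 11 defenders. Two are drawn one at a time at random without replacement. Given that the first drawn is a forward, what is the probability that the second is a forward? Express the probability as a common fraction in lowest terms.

After removing one forward, 20 remain: 9 forwards and 11 defenders.
So the probability the next is a forward is 9/20.

9/20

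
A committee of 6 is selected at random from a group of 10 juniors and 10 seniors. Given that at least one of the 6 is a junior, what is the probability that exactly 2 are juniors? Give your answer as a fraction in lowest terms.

63/257

Work in counts. Selections with at least one junior: C(20,6) − C(10,6) = 38760 − 210 = 38550.
Of those, selections where exactly 2 are juniors: C(10,2)·C(10,4) = 45·210 = 9450.
Conditional probability = 9450/38550 = 63/257.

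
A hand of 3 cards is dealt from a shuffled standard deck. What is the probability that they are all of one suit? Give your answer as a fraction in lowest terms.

22/425

There are C(52,3) = 22100 possible 3-card hands.
Hands of one suit: 4 suits × C(13,3) = 4·286 = 1144.
Probability = 1144/22100 = 22/425.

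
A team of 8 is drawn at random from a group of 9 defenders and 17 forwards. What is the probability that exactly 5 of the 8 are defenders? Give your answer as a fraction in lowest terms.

The sample space is all 8-subsets of the 26: C(26,8) = 1562275.
Selections with exactly 5 defenders: choose 5 of the 9 defenders and 3 of the 17 forwards, C(9,5)·C(17,3) = 126·680 = 85680.
Probability = 85680/1562275 = 17136/312455.

17136/312455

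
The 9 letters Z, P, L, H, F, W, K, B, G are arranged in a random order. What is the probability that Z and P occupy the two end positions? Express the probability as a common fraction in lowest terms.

1/36

There are 9! = 362880 arrangements.
Place Z and P at the ends in 2 ways, arrange the remaining 7 in 7! = 5040 ways: 2·5040 = 10080.
Probability = 10080/362880 = 1/36.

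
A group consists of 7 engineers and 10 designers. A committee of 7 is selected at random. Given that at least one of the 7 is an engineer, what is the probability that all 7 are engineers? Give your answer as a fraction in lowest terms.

Work in counts. Selections with at least one engineer: C(17,7) − C(10,7) = 19448 − 120 = 19328.
Of those, selections where all 7 are engineers: C(7,7) = 1.
Conditional probability = 1/19328.

1/19328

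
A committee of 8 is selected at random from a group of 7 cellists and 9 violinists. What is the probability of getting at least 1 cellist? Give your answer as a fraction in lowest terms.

Total selections: C(16,8) = 12870.
Favorable selections (at least 1 cellist): C(7,1)·C(9,7) + C(7,2)·C(9,6) + C(7,3)·C(9,5) + C(7,4)·C(9,4) + C(7,5)·C(9,3) + C(7,6)·C(9,2) + C(7,7)·C(9,1) = 252 + 1764 + 4410 + 4410 + 1764 + 252 + 9 = 12861.
Probability = 12861/12870 = 1429/1430.

1429/1430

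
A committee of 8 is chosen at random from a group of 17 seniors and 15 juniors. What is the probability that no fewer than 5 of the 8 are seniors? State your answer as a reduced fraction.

There are C(32,8) = 10518300 ways to choose the 8.
Favorable selections (no fewer than 5 seniors): C(17,5)·C(15,3) + C(17,6)·C(15,2) + C(17,7)·C(15,1) + C(17,8)·C(15,0) = 2815540 + 1299480 + 291720 + 24310 = 4431050.
Probability = 4431050/10518300 = 6817/16182.

6817/16182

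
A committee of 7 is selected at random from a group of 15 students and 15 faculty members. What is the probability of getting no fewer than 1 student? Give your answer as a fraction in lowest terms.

3469/3480

Total selections: C(30,7) = 2035800.
The complement is all 7 are faculty members: C(15,7) = 6435.
Probability = 1 − 6435/2035800 = 2029365/2035800 = 3469/3480.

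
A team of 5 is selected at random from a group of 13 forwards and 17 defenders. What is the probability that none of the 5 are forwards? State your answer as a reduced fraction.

There are C(30,5) = 142506 possible selections.
Selections with no forwards (all defenders): C(17,5) = 6188.
Probability = 6188/142506 = 34/783.

34/783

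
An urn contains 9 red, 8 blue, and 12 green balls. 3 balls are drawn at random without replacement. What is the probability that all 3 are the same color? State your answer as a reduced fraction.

There are C(29,3) = 3654 ways to draw 3 balls.
All same color: C(9,3) + C(8,3) + C(12,3) = 84 + 56 + 220 = 360.
Probability = 360/3654 = 20/203.

20/203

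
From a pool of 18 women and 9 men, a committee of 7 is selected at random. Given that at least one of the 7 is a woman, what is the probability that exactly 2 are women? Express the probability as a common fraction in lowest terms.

1071/49333

Work in counts. Selections with at least one woman: C(27,7) − C(9,7) = 888030 − 36 = 887994.
Of those, selections where exactly 2 are women: C(18,2)·C(9,5) = 153·126 = 19278.
Conditional probability = 19278/887994 = 1071/49333.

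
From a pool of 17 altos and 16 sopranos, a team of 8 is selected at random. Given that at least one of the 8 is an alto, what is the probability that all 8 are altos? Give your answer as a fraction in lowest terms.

5/2853

Work in counts. Selections with at least one alto: C(33,8) − C(16,8) = 13884156 − 12870 = 13871286.
Of those, selections where all 8 are altos: C(17,8) = 24310.
Conditional probability = 24310/13871286 = 5/2853.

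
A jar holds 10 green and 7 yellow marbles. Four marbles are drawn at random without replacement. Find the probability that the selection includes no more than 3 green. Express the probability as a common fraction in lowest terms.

31/34

There are C(17,4) = 2380 ways to choose the 4.
The complement is exactly 4 green: C(10,4)·C(7,0) = 210.
Probability = 1 − 210/2380 = 2170/2380 = 31/34.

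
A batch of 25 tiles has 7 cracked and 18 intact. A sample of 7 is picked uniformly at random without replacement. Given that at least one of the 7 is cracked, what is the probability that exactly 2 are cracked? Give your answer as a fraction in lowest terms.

44982/112219

Work in counts. Selections with at least one cracked: C(25,7) − C(18,7) = 480700 − 31824 = 448876.
Of those, selections where exactly 2 are cracked: C(7,2)·C(18,5) = 21·8568 = 179928.
Conditional probability = 179928/448876 = 44982/112219.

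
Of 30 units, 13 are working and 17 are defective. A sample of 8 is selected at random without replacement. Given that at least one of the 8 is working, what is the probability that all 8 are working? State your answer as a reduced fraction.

99/448355

Work in counts. Selections with at least one working: C(30,8) − C(17,8) = 5852925 − 24310 = 5828615.
Of those, selections where all 8 are working: C(13,8) = 1287.
Conditional probability = 1287/5828615 = 99/448355.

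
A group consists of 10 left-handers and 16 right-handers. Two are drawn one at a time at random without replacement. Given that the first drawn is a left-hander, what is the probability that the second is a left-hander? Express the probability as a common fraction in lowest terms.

After removing one left-hander, 25 remain: 9 left-handers and 16 right-handers.
So the probability the next is a left-hander is 9/25.

9/25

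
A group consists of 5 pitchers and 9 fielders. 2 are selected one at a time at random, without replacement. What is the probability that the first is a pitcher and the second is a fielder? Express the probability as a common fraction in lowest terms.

Multiply the conditional probabilities at each draw: 5/14 · 9/13 = 45/182.

45/182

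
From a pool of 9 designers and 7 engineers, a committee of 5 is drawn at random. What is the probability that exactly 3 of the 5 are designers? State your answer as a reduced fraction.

21/52

The sample space is all 5-subsets of the 16: C(16,5) = 4368.
Selections with exactly 3 designers: choose 3 of the 9 designers and 2 of the 7 engineers, C(9,3)·C(7,2) = 84·21 = 1764.
Probability = 1764/4368 = 21/52.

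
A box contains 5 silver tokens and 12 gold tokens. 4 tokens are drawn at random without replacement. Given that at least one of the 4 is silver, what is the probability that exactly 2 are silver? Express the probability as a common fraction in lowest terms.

132/377

Work in counts. Selections with at least one silver: C(17,4) − C(12,4) = 2380 − 495 = 1885.
Of those, selections where exactly 2 are silver: C(5,2)·C(12,2) = 10·66 = 660.
Conditional probability = 660/1885 = 132/377.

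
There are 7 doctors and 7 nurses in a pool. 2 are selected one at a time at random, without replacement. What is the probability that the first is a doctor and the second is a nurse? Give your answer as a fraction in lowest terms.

Multiply the conditional probabilities at each draw: 7/14 · 7/13 = 49/182 = 7/26.

7/26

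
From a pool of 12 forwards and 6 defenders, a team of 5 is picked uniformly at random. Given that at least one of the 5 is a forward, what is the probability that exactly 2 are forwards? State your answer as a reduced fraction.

220/1427

Work in counts. Selections with at least one forward: C(18,5) − C(6,5) = 8568 − 6 = 8562.
Of those, selections where exactly 2 are forwards: C(12,2)·C(6,3) = 66·20 = 1320.
Conditional probability = 1320/8562 = 220/1427.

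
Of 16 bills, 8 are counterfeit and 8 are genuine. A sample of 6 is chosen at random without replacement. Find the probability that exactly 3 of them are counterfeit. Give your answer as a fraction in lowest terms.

Total number of selections: C(16,6) = 8008.
Selections with exactly 3 counterfeit: choose 3 of the 8 counterfeit and 3 of the 8 genuine, C(8,3)·C(8,3) = 56·56 = 3136.
Probability = 3136/8008 = 56/143.

56/143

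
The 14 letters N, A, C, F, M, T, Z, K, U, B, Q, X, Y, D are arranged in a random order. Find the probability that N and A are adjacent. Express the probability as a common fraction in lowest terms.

There are 14! = 87178291200 arrangements.
Treat N and A as a block: 13! arrangements of the blocks × 2 orders within the block = 2·6227020800 = 12454041600.
Probability = 12454041600/87178291200 = 1/7.

1/7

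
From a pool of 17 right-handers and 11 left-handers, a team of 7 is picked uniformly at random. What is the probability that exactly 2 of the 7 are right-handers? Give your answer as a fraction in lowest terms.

238/4485

The sample space is all 7-subsets of the 28: C(28,7) = 1184040.
Selections with exactly 2 right-handers: choose 2 of the 17 right-handers and 5 of the 11 left-handers, C(17,2)·C(11,5) = 136·462 = 62832.
Probability = 62832/1184040 = 238/4485.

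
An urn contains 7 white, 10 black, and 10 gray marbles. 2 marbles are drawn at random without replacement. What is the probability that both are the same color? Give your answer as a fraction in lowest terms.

37/117

There are C(27,2) = 351 ways to draw 2 marbles.
All same color: C(7,2) + C(10,2) + C(10,2) = 21 + 45 + 45 = 111.
Probability = 111/351 = 37/117.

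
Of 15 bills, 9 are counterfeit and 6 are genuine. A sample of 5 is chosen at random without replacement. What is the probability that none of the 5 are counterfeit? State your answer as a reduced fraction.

There are C(15,5) = 3003 possible selections.
Selections with no counterfeit (all genuine): C(6,5) = 6.
Probability = 6/3003 = 2/1001.

2/1001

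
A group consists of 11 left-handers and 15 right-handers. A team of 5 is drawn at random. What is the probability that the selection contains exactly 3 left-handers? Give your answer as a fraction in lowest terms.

315/1196

There are C(26,5) = 65780 ways to choose 5 from 26.
Selections with exactly 3 left-handers: choose 3 of the 11 left-handers and 2 of the 15 right-handers, C(11,3)·C(15,2) = 165·105 = 17325.
Probability = 17325/65780 = 315/1196.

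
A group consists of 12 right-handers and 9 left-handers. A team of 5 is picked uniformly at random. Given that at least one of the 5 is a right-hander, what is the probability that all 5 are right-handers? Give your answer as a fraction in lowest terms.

88/2247

Work in counts. Selections with at least one right-hander: C(21,5) − C(9,5) = 20349 − 126 = 20223.
Of those, selections where all 5 are right-handers: C(12,5) = 792.
Conditional probability = 792/20223 = 88/2247.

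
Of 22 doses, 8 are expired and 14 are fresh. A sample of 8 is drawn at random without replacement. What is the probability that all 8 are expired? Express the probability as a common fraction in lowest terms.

1/319770

There are C(22,8) = 319770 possible selections.
Selections with all expired: C(8,8) = 1.
Probability = 1/319770.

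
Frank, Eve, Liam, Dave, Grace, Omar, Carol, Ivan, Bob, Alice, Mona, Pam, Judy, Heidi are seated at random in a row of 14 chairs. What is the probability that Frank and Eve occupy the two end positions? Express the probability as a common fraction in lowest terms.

1/91

There are 14! = 87178291200 arrangements.
Place Frank and Eve at the ends in 2 ways, arrange the remaining 12 in 12! = 479001600 ways: 2·479001600 = 958003200.
Probability = 958003200/87178291200 = 1/91.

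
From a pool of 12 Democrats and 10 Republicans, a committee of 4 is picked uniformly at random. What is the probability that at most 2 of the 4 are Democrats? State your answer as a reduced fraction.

Total selections: C(22,4) = 7315.
Count the complement (more than 2 Democrats): C(12,3)·C(10,1) + C(12,4)·C(10,0) = 2200 + 495 = 2695.
Probability = 1 − 2695/7315 = 4620/7315 = 12/19.

12/19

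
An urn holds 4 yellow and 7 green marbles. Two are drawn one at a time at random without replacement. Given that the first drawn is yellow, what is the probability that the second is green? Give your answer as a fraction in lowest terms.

7/10

After removing one yellow, 10 remain: 3 yellow and 7 green.
So the probability the next is green is 7/10.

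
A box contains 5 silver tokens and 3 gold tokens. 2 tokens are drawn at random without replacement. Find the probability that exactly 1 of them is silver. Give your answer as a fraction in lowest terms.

15/28

Total number of selections: C(8,2) = 28.
Selections with exactly 1 silver: choose 1 of the 5 silver and 1 of the 3 gold, C(5,1)·C(3,1) = 5·3 = 15.
Probability = 15/28.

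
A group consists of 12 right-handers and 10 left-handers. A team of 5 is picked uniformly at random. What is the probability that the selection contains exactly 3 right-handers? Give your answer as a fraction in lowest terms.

There are C(22,5) = 26334 ways to choose 5 from 22.
Selections with exactly 3 right-handers: choose 3 of the 12 right-handers and 2 of the 10 left-handers, C(12,3)·C(10,2) = 220·45 = 9900.
Probability = 9900/26334 = 50/133.

50/133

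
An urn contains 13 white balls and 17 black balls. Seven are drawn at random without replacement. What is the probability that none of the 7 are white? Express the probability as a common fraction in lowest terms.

187/19575

There are C(30,7) = 2035800 possible selections.
Selections with no white (all black): C(17,7) = 19448.
Probability = 19448/2035800 = 187/19575.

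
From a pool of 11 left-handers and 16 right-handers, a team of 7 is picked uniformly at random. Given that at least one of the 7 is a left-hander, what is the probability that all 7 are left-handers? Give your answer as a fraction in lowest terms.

Work in counts. Selections with at least one left-hander: C(27,7) − C(16,7) = 888030 − 11440 = 876590.
Of those, selections where all 7 are left-handers: C(11,7) = 330.
Conditional probability = 330/876590 = 3/7969.

3/7969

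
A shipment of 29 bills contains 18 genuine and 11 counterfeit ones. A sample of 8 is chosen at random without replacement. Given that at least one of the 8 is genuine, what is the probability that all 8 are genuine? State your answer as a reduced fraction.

663/65030

Work in counts. Selections with at least one genuine: C(29,8) − C(11,8) = 4292145 − 165 = 4291980.
Of those, selections where all 8 are genuine: C(18,8) = 43758.
Conditional probability = 43758/4291980 = 663/65030.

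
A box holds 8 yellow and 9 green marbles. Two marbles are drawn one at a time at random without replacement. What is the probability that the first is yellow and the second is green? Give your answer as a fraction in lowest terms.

Multiply the conditional probabilities at each draw: 8/17 · 9/16 = 72/272 = 9/34.

9/34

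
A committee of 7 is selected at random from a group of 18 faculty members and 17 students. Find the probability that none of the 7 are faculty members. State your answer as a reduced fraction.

There are C(35,7) = 6724520 possible selections.
Selections with no faculty members (all students): C(17,7) = 19448.
Probability = 19448/6724520 = 13/4495.

13/4495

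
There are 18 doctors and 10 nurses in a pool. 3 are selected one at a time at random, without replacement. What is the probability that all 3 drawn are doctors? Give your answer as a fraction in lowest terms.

68/273

Multiply the conditional probabilities at each draw: 18/28 · 17/27 · 16/26 = 4896/19656 = 68/273.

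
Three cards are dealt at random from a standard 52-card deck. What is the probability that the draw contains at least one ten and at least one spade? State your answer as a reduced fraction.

There are C(52,3) = 22100 possible draws.
By inclusion-exclusion on the complements, draws missing all tens or all spades: C(48,3) + C(39,3) − C(36,3) = 17296 + 9139 − 7140 = 19295.
So draws with at least one of each: 22100 − 19295 = 2805, probability 2805/22100 = 33/260.

33/260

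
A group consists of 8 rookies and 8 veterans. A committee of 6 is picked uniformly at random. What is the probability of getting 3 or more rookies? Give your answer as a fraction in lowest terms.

There are C(16,6) = 8008 ways to choose the 6.
Count the complement (fewer than 3 rookies): C(8,0)·C(8,6) + C(8,1)·C(8,5) + C(8,2)·C(8,4) = 28 + 448 + 1960 = 2436.
Probability = 1 − 2436/8008 = 5572/8008 = 199/286.

199/286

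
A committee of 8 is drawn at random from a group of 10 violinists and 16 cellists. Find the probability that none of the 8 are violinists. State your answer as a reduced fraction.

18/2185

There are C(26,8) = 1562275 possible selections.
Selections with no violinists (all cellists): C(16,8) = 12870.
Probability = 12870/1562275 = 18/2185.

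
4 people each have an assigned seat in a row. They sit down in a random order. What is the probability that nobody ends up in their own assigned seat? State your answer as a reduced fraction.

There are 4! = 24 seatings.
By inclusion-exclusion, seatings with no fixed points: C(4,0)·4! − C(4,1)·3! + C(4,2)·2! − C(4,3)·1! + C(4,4)·0! = 9.
Probability = 9/24 = 3/8.

3/8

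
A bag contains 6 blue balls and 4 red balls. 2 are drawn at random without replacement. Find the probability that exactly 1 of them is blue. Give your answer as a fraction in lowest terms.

There are C(10,2) = 45 ways to choose 2 from 10.
Selections with exactly 1 blue: choose 1 of the 6 blue and 1 of the 4 red, C(6,1)·C(4,1) = 6·4 = 24.
Probability = 24/45 = 8/15.

8/15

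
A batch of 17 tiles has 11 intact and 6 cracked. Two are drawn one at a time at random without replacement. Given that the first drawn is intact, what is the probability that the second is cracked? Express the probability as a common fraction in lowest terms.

After removing one intact, 16 remain: 10 intact and 6 cracked.
So the probability the next is cracked is 6/16 = 3/8.

3/8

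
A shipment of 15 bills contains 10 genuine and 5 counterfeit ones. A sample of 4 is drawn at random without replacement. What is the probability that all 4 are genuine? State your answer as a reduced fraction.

There are C(15,4) = 1365 possible selections.
Selections with all genuine: C(10,4) = 210.
Probability = 210/1365 = 2/13.

2/13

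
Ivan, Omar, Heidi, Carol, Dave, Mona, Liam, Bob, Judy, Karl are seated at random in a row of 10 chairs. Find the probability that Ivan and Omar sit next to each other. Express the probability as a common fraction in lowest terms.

There are 10! = 3628800 arrangements.
Treat Ivan and Omar as a block: 9! arrangements of the blocks × 2 orders within the block = 2·362880 = 725760.
Probability = 725760/3628800 = 1/5.

1/5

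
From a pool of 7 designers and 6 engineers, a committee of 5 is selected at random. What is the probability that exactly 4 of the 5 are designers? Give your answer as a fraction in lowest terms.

70/429

The sample space is all 5-subsets of the 13: C(13,5) = 1287.
Selections with exactly 4 designers: choose 4 of the 7 designers and 1 of the 6 engineers, C(7,4)·C(6,1) = 35·6 = 210.
Probability = 210/1287 = 70/429.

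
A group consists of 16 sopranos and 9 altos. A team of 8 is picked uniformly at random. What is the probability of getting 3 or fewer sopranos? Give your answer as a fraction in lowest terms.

19/253

There are C(25,8) = 1081575 ways to choose the 8.
Favorable selections (3 or fewer sopranos): C(16,0)·C(9,8) + C(16,1)·C(9,7) + C(16,2)·C(9,6) + C(16,3)·C(9,5) = 9 + 576 + 10080 + 70560 = 81225.
Probability = 81225/1081575 = 19/253.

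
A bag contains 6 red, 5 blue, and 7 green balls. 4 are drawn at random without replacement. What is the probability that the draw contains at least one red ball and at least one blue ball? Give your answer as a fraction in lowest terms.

377/612

There are C(18,4) = 3060 possible draws.
By inclusion-exclusion on the complements, draws missing all red or all blue: C(12,4) + C(13,4) − C(7,4) = 495 + 715 − 35 = 1175.
So draws with at least one of each: 3060 − 1175 = 1885, probability 1885/3060 = 377/612.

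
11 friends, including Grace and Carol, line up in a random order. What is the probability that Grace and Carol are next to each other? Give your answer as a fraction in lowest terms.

2/11

There are 11! = 39916800 arrangements.
Treat Grace and Carol as a block: 10! arrangements of the blocks × 2 orders within the block = 2·3628800 = 7257600.
Probability = 7257600/39916800 = 2/11.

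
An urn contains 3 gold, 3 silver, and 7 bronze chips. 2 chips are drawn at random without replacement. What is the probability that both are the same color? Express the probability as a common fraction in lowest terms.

There are C(13,2) = 78 ways to draw 2 chips.
All same color: C(3,2) + C(3,2) + C(7,2) = 3 + 3 + 21 = 27.
Probability = 27/78 = 9/26.

9/26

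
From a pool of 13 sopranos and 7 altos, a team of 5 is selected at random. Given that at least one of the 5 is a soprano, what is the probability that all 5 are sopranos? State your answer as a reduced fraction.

33/397

Work in counts. Selections with at least one soprano: C(20,5) − C(7,5) = 15504 − 21 = 15483.
Of those, selections where all 5 are sopranos: C(13,5) = 1287.
Conditional probability = 1287/15483 = 33/397.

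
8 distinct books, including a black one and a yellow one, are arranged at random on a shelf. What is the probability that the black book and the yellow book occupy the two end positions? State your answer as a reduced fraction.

1/28

There are 8! = 40320 arrangements.
Place the black book and the yellow book at the ends in 2 ways, arrange the remaining 6 in 6! = 720 ways: 2·720 = 1440.
Probability = 1440/40320 = 1/28.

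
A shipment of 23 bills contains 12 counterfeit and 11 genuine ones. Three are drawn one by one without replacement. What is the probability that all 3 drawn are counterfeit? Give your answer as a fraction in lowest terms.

Multiply the conditional probabilities at each draw: 12/23 · 11/22 · 10/21 = 1320/10626 = 20/161.

20/161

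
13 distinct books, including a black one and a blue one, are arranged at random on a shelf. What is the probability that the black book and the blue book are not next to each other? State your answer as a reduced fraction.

There are 13! = 6227020800 arrangements.
Arrangements with the black book and the blue book adjacent: 2·12! = 958003200.
So not adjacent: 6227020800 − 958003200 = 5269017600, probability 5269017600/6227020800 = 11/13.

11/13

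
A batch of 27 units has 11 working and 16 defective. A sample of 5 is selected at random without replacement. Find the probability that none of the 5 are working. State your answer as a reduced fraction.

There are C(27,5) = 80730 possible selections.
Selections with no working (all defective): C(16,5) = 4368.
Probability = 4368/80730 = 56/1035.

56/1035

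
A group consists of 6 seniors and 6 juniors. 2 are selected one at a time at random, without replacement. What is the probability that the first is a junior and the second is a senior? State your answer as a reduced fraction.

3/11

Multiply the conditional probabilities at each draw: 6/12 · 6/11 = 36/132 = 3/11.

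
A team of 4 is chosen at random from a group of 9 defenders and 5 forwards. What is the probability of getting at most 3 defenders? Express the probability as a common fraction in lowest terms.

There are C(14,4) = 1001 ways to choose the 4.
Favorable selections (at most 3 defenders): C(9,0)·C(5,4) + C(9,1)·C(5,3) + C(9,2)·C(5,2) + C(9,3)·C(5,1) = 5 + 90 + 360 + 420 = 875.
Probability = 875/1001 = 125/143.

125/143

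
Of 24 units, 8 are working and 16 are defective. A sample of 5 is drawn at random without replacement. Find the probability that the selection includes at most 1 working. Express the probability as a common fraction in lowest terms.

There are C(24,5) = 42504 ways to choose the 5.
Favorable selections (at most 1 working): C(8,0)·C(16,5) + C(8,1)·C(16,4) = 4368 + 14560 = 18928.
Probability = 18928/42504 = 338/759.

338/759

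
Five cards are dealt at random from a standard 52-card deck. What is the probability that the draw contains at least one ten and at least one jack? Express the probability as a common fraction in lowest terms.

There are C(52,5) = 2598960 possible draws.
By inclusion-exclusion on the complements, draws missing all tens or all jacks: C(48,5) + C(48,5) − C(44,5) = 1712304 + 1712304 − 1086008 = 2338600.
So draws with at least one of each: 2598960 − 2338600 = 260360, probability 260360/2598960 = 6509/64974.

6509/64974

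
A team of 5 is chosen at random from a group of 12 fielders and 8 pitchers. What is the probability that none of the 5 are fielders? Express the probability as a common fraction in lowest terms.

There are C(20,5) = 15504 possible selections.
Selections with no fielders (all pitchers): C(8,5) = 56.
Probability = 56/15504 = 7/1938.

7/1938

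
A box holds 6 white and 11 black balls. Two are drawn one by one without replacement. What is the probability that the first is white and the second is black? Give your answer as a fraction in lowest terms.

Multiply the conditional probabilities at each draw: 6/17 · 11/16 = 66/272 = 33/136.

33/136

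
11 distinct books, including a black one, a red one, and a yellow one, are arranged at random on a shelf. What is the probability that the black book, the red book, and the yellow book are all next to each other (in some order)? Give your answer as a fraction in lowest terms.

3/55

There are 11! = 39916800 arrangements.
Treat the three as one block: 9! placements × 3! orders within the block = 362880·6 = 2177280.
Probability = 2177280/39916800 = 3/55.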